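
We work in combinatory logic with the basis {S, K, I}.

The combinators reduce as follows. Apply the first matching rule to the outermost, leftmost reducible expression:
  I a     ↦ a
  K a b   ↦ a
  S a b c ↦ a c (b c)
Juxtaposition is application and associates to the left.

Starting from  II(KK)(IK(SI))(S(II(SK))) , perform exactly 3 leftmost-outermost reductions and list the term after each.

  start: II(KK)(IK(SI))(S(II(SK)))
  [1] I(KK)(IK(SI))(S(II(SK)))
  [2] KK(IK(SI))(S(II(SK)))
  [3] K(S(II(SK)))

Answer: after 3 steps: K(S(II(SK)))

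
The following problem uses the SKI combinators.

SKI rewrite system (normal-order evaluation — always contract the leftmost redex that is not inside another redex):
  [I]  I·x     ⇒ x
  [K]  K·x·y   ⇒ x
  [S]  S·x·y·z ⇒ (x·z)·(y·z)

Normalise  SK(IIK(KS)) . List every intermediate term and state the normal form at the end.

  start: SK(IIK(KS))
  step 1: SK(IK(KS))
  step 2: SK(K(KS))

Answer: normal form = SK(K(KS))  (in 2 steps)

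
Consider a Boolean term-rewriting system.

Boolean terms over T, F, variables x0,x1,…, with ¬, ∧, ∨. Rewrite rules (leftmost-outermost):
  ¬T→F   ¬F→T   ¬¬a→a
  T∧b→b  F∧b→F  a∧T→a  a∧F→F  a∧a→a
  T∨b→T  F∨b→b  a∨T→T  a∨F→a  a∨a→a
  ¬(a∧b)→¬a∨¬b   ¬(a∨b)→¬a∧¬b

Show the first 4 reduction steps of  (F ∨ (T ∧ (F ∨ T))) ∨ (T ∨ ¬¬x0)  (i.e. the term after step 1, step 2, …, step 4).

Answer: after 4 steps: T

Working:
  start: (F ∨ (T ∧ (F ∨ T))) ∨ (T ∨ ¬¬x0)
  step 1: (T ∧ (F ∨ T)) ∨ (T ∨ ¬¬x0)
  step 2: (F ∨ T) ∨ (T ∨ ¬¬x0)
  step 3: T ∨ (T ∨ ¬¬x0)
  step 4: T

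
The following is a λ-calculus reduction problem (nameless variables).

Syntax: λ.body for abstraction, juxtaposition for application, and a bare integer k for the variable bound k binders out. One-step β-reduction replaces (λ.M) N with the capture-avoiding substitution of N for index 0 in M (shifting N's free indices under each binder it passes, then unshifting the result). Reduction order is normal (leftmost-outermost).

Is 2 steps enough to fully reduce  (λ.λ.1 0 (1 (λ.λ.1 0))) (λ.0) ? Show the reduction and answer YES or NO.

Answer: NO — after 2 steps the term is λ.0 ((λ.0) (λ.λ.1 0)), not yet normal

Working:
  start: (λ.λ.1 0 (1 (λ.λ.1 0))) (λ.0)
  step 1: λ.(λ.0) 0 ((λ.0) (λ.λ.1 0))
  step 2: λ.0 ((λ.0) (λ.λ.1 0))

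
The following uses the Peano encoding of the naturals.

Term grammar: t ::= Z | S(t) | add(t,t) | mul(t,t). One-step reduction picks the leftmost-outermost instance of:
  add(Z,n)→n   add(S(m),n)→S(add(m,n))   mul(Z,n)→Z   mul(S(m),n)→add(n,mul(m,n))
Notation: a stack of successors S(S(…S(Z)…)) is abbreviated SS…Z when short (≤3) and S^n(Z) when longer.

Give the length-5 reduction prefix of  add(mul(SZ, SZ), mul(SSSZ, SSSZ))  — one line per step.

Answer: after 5 steps: S(add(Z, mul(SSSZ, SSSZ)))

Derivation:
  start: add(mul(SZ, SZ), mul(SSSZ, SSSZ))
  step 1: add(add(SZ, mul(Z, SZ)), mul(SSSZ, SSSZ))
  step 2: add(S(add(Z, mul(Z, SZ))), mul(SSSZ, SSSZ))
  step 3: S(add(add(Z, mul(Z, SZ)), mul(SSSZ, SSSZ)))
  step 4: S(add(mul(Z, SZ), mul(SSSZ, SSSZ)))
  step 5: S(add(Z, mul(SSSZ, SSSZ)))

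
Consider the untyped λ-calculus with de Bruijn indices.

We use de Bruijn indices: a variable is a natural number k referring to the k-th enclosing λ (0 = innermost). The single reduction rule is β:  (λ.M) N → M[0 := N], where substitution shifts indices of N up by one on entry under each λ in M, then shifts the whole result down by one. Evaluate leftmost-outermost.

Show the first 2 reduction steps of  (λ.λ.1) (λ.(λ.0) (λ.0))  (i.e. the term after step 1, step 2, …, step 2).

  start: (λ.λ.1) (λ.(λ.0) (λ.0))
  →1  λ.λ.(λ.0) (λ.0)
  →2  λ.λ.λ.0

Answer: after 2 steps: λ.λ.λ.0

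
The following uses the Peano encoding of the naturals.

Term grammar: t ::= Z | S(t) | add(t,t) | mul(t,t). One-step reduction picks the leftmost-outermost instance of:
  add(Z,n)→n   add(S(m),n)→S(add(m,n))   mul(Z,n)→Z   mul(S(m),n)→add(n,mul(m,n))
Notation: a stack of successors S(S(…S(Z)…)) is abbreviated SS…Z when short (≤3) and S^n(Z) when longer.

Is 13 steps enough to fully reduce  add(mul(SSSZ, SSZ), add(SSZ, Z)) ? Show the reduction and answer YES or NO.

Answer: NO — after 13 steps the term is S(S(S(S(add(add(SSZ, mul(Z, SSZ)), add(SSZ, Z)))))), not yet normal

Reduction:
  start: add(mul(SSSZ, SSZ), add(SSZ, Z))
  step 1: add(add(SSZ, mul(SSZ, SSZ)), add(SSZ, Z))
  step 2: add(S(add(SZ, mul(SSZ, SSZ))), add(SSZ, Z))
  step 3: S(add(add(SZ, mul(SSZ, SSZ)), add(SSZ, Z)))
  step 4: S(add(S(add(Z, mul(SSZ, SSZ))), add(SSZ, Z)))
  step 5: S(S(add(add(Z, mul(SSZ, SSZ)), add(SSZ, Z))))
  step 6: S(S(add(mul(SSZ, SSZ), add(SSZ, Z))))
  step 7: S(S(add(add(SSZ, mul(SZ, SSZ)), add(SSZ, Z))))
  step 8: S(S(add(S(add(SZ, mul(SZ, SSZ))), add(SSZ, Z))))
  step 9: S(S(S(add(add(SZ, mul(SZ, SSZ)), add(SSZ, Z)))))
  step 10: S(S(S(add(S(add(Z, mul(SZ, SSZ))), add(SSZ, Z)))))
  step 11: S(S(S(S(add(add(Z, mul(SZ, SSZ)), add(SSZ, Z))))))
  step 12: S(S(S(S(add(mul(SZ, SSZ), add(SSZ, Z))))))
  step 13: S(S(S(S(add(add(SSZ, mul(Z, SSZ)), add(SSZ, Z))))))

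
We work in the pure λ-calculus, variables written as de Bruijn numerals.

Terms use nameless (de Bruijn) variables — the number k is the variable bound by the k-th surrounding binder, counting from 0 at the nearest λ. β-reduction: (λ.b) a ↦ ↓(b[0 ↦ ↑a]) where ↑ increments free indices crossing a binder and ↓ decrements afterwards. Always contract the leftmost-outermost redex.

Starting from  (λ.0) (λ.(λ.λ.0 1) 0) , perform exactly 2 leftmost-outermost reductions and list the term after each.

  start: (λ.0) (λ.(λ.λ.0 1) 0)
  [1] λ.(λ.λ.0 1) 0
  [2] λ.λ.0 1

Answer: after 2 steps: λ.λ.0 1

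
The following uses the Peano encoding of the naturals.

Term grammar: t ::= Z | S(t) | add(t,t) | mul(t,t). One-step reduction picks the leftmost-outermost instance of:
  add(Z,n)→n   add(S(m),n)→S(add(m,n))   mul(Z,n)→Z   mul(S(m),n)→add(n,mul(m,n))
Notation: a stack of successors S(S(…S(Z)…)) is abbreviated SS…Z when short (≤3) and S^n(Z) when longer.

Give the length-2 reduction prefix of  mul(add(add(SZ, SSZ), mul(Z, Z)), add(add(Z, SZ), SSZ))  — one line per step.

Answer: after 2 steps: mul(S(add(add(Z, SSZ), mul(Z, Z))), add(add(Z, SZ), SSZ))

Working:
  start: mul(add(add(SZ, SSZ), mul(Z, Z)), add(add(Z, SZ), SSZ))
  →1  mul(add(S(add(Z, SSZ)), mul(Z, Z)), add(add(Z, SZ), SSZ))
  →2  mul(S(add(add(Z, SSZ), mul(Z, Z))), add(add(Z, SZ), SSZ))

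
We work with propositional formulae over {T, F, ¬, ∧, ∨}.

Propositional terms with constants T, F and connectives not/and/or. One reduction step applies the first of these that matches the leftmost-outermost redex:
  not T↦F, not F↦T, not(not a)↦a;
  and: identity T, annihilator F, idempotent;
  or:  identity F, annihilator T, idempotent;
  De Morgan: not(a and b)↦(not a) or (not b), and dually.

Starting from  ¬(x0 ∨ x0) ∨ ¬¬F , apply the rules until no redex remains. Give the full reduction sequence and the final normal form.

Answer: normal form = ¬x0  (in 4 steps)

Reduction:
  start: ¬(x0 ∨ x0) ∨ ¬¬F
  →1  (¬x0 ∧ ¬x0) ∨ ¬¬F
  →2  ¬x0 ∨ ¬¬F
  →3  ¬x0 ∨ F
  →4  ¬x0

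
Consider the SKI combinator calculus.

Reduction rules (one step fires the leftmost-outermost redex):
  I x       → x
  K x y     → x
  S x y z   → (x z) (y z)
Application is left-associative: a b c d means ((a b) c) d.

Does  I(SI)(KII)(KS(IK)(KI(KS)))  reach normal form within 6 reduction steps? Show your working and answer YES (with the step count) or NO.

  start: I(SI)(KII)(KS(IK)(KI(KS)))
  [1] SI(KII)(KS(IK)(KI(KS)))
  [2] I(KS(IK)(KI(KS)))(KII(KS(IK)(KI(KS))))
  [3] KS(IK)(KI(KS))(KII(KS(IK)(KI(KS))))
  [4] S(KI(KS))(KII(KS(IK)(KI(KS))))
  [5] SI(KII(KS(IK)(KI(KS))))
  [6] SI(I(KS(IK)(KI(KS))))

Answer: NO — after 6 steps the term is SI(I(KS(IK)(KI(KS)))), not yet normal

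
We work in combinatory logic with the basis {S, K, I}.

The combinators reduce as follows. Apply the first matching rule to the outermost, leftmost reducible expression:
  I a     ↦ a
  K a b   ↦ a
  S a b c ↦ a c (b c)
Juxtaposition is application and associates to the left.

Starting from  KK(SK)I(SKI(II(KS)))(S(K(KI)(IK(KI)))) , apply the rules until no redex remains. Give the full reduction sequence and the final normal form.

  start: KK(SK)I(SKI(II(KS)))(S(K(KI)(IK(KI))))
  [1] KI(SKI(II(KS)))(S(K(KI)(IK(KI))))
  [2] I(S(K(KI)(IK(KI))))
  [3] S(K(KI)(IK(KI)))
  [4] S(KI)

Answer: normal form = S(KI)  (in 4 steps)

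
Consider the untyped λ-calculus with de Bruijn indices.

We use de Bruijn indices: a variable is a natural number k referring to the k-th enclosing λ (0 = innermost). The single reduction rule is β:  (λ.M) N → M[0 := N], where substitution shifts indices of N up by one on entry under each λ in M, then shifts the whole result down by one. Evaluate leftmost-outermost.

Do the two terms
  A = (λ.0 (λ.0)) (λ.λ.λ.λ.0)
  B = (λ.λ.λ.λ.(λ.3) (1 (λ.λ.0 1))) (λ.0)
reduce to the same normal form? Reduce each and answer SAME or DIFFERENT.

Answer: DIFFERENT — A ⇓ λ.λ.λ.0, B ⇓ λ.λ.λ.2

Derivation:
Term A:
  start: (λ.0 (λ.0)) (λ.λ.λ.λ.0)
  →1  (λ.λ.λ.λ.0) (λ.0)
  →2  λ.λ.λ.0

Term B:
  start: (λ.λ.λ.λ.(λ.3) (1 (λ.λ.0 1))) (λ.0)
  →1  λ.λ.λ.(λ.3) (1 (λ.λ.0 1))
  →2  λ.λ.λ.2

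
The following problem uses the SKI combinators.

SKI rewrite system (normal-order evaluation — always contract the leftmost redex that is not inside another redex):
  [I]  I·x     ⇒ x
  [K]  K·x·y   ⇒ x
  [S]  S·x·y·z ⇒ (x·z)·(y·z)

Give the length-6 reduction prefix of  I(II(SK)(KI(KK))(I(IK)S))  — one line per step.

  start: I(II(SK)(KI(KK))(I(IK)S))
  [1] II(SK)(KI(KK))(I(IK)S)
  [2] I(SK)(KI(KK))(I(IK)S)
  [3] SK(KI(KK))(I(IK)S)
  [4] K(I(IK)S)(KI(KK)(I(IK)S))
  [5] I(IK)S
  [6] IKS

Answer: after 6 steps: IKS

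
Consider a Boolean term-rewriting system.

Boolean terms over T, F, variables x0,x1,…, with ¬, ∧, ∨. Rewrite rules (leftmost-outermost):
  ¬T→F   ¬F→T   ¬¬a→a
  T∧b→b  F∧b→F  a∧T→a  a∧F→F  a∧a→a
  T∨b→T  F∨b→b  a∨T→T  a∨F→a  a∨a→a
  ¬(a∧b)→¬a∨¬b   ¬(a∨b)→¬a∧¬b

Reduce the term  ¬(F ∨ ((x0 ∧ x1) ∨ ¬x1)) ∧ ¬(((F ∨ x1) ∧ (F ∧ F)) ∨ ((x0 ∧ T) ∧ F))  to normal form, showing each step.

Answer: normal form = (¬x0 ∨ ¬x1) ∧ x1  (in 23 steps)

Derivation:
  start: ¬(F ∨ ((x0 ∧ x1) ∨ ¬x1)) ∧ ¬(((F ∨ x1) ∧ (F ∧ F)) ∨ ((x0 ∧ T) ∧ F))
  →1  (¬F ∧ ¬((x0 ∧ x1) ∨ ¬x1)) ∧ ¬(((F ∨ x1) ∧ (F ∧ F)) ∨ ((x0 ∧ T) ∧ F))
  →2  (T ∧ ¬((x0 ∧ x1) ∨ ¬x1)) ∧ ¬(((F ∨ x1) ∧ (F ∧ F)) ∨ ((x0 ∧ T) ∧ F))
  →3  ¬((x0 ∧ x1) ∨ ¬x1) ∧ ¬(((F ∨ x1) ∧ (F ∧ F)) ∨ ((x0 ∧ T) ∧ F))
  →4  (¬(x0 ∧ x1) ∧ ¬¬x1) ∧ ¬(((F ∨ x1) ∧ (F ∧ F)) ∨ ((x0 ∧ T) ∧ F))
  →5  ((¬x0 ∨ ¬x1) ∧ ¬¬x1) ∧ ¬(((F ∨ x1) ∧ (F ∧ F)) ∨ ((x0 ∧ T) ∧ F))
  →6  ((¬x0 ∨ ¬x1) ∧ x1) ∧ ¬(((F ∨ x1) ∧ (F ∧ F)) ∨ ((x0 ∧ T) ∧ F))
  →7  ((¬x0 ∨ ¬x1) ∧ x1) ∧ (¬((F ∨ x1) ∧ (F ∧ F)) ∧ ¬((x0 ∧ T) ∧ F))
  →8  ((¬x0 ∨ ¬x1) ∧ x1) ∧ ((¬(F ∨ x1) ∨ ¬(F ∧ F)) ∧ ¬((x0 ∧ T) ∧ F))
  →9  ((¬x0 ∨ ¬x1) ∧ x1) ∧ (((¬F ∧ ¬x1) ∨ ¬(F ∧ F)) ∧ ¬((x0 ∧ T) ∧ F))
  →10  ((¬x0 ∨ ¬x1) ∧ x1) ∧ (((T ∧ ¬x1) ∨ ¬(F ∧ F)) ∧ ¬((x0 ∧ T) ∧ F))
  →11  ((¬x0 ∨ ¬x1) ∧ x1) ∧ ((¬x1 ∨ ¬(F ∧ F)) ∧ ¬((x0 ∧ T) ∧ F))
  →12  ((¬x0 ∨ ¬x1) ∧ x1) ∧ ((¬x1 ∨ (¬F ∨ ¬F)) ∧ ¬((x0 ∧ T) ∧ F))
  →13  ((¬x0 ∨ ¬x1) ∧ x1) ∧ ((¬x1 ∨ ¬F) ∧ ¬((x0 ∧ T) ∧ F))
  →14  ((¬x0 ∨ ¬x1) ∧ x1) ∧ ((¬x1 ∨ T) ∧ ¬((x0 ∧ T) ∧ F))
  →15  ((¬x0 ∨ ¬x1) ∧ x1) ∧ (T ∧ ¬((x0 ∧ T) ∧ F))
  →16  ((¬x0 ∨ ¬x1) ∧ x1) ∧ ¬((x0 ∧ T) ∧ F)
  →17  ((¬x0 ∨ ¬x1) ∧ x1) ∧ (¬(x0 ∧ T) ∨ ¬F)
  →18  ((¬x0 ∨ ¬x1) ∧ x1) ∧ ((¬x0 ∨ ¬T) ∨ ¬F)
  →19  ((¬x0 ∨ ¬x1) ∧ x1) ∧ ((¬x0 ∨ F) ∨ ¬F)
  →20  ((¬x0 ∨ ¬x1) ∧ x1) ∧ (¬x0 ∨ ¬F)
  →21  ((¬x0 ∨ ¬x1) ∧ x1) ∧ (¬x0 ∨ T)
  →22  ((¬x0 ∨ ¬x1) ∧ x1) ∧ T
  →23  (¬x0 ∨ ¬x1) ∧ x1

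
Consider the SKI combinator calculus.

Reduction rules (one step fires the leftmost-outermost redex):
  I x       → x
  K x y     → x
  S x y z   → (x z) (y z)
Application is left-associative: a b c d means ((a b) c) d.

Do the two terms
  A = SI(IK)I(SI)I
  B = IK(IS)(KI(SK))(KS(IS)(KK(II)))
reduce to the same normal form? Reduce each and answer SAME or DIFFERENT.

Answer: DIFFERENT — A ⇓ I, B ⇓ S(SK)

Working:
Term A:
  start: SI(IK)I(SI)I
  →1  II(IKI)(SI)I
  →2  I(IKI)(SI)I
  →3  IKI(SI)I
  →4  KI(SI)I
  →5  II
  →6  I

Term B:
  start: IK(IS)(KI(SK))(KS(IS)(KK(II)))
  →1  K(IS)(KI(SK))(KS(IS)(KK(II)))
  →2  IS(KS(IS)(KK(II)))
  →3  S(KS(IS)(KK(II)))
  →4  S(S(KK(II)))
  →5  S(SK)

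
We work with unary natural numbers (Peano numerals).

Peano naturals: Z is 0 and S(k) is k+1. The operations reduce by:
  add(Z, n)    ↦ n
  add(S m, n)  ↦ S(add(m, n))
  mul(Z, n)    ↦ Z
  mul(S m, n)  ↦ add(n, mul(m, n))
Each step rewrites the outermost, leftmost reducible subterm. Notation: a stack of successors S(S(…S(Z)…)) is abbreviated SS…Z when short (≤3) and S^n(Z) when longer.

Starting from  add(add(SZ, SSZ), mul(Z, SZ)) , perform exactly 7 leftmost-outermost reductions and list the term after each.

  start: add(add(SZ, SSZ), mul(Z, SZ))
  step 1: add(S(add(Z, SSZ)), mul(Z, SZ))
  step 2: S(add(add(Z, SSZ), mul(Z, SZ)))
  step 3: S(add(SSZ, mul(Z, SZ)))
  step 4: S(S(add(SZ, mul(Z, SZ))))
  step 5: S(S(S(add(Z, mul(Z, SZ)))))
  step 6: S(S(S(mul(Z, SZ))))
  step 7: SSSZ

Answer: after 7 steps: SSSZ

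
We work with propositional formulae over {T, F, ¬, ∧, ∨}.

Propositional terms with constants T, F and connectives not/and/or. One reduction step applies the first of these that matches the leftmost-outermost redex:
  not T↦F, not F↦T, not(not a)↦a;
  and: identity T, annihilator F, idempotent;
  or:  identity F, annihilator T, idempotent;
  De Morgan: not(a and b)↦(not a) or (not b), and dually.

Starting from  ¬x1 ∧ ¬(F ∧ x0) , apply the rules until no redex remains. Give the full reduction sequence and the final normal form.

Answer: normal form = ¬x1  (in 4 steps)

Reduction:
  start: ¬x1 ∧ ¬(F ∧ x0)
  →1  ¬x1 ∧ (¬F ∨ ¬x0)
  →2  ¬x1 ∧ (T ∨ ¬x0)
  →3  ¬x1 ∧ T
  →4  ¬x1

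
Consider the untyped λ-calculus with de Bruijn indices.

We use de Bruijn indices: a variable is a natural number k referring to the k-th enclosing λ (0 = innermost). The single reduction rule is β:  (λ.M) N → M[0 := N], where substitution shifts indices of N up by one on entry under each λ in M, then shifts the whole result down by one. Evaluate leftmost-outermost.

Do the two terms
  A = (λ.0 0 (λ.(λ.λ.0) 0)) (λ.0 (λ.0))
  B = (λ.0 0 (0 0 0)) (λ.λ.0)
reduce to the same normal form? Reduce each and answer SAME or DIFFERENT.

Term A:
  start: (λ.0 0 (λ.(λ.λ.0) 0)) (λ.0 (λ.0))
  →1  (λ.0 (λ.0)) (λ.0 (λ.0)) (λ.(λ.λ.0) 0)
  →2  (λ.0 (λ.0)) (λ.0) (λ.(λ.λ.0) 0)
  →3  (λ.0) (λ.0) (λ.(λ.λ.0) 0)
  →4  (λ.0) (λ.(λ.λ.0) 0)
  →5  λ.(λ.λ.0) 0
  →6  λ.λ.0

Term B:
  start: (λ.0 0 (0 0 0)) (λ.λ.0)
  →1  (λ.λ.0) (λ.λ.0) ((λ.λ.0) (λ.λ.0) (λ.λ.0))
  →2  (λ.0) ((λ.λ.0) (λ.λ.0) (λ.λ.0))
  →3  (λ.λ.0) (λ.λ.0) (λ.λ.0)
  →4  (λ.0) (λ.λ.0)
  →5  λ.λ.0

Answer: SAME — A ⇓ λ.λ.0, B ⇓ λ.λ.0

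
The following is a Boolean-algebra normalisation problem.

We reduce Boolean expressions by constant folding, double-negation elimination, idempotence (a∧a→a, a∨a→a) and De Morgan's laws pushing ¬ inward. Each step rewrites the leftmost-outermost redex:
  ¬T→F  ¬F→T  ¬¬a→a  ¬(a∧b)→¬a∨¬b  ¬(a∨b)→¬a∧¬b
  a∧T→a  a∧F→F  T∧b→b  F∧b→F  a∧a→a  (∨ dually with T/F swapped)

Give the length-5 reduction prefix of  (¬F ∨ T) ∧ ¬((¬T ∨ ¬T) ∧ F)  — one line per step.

  start: (¬F ∨ T) ∧ ¬((¬T ∨ ¬T) ∧ F)
  step 1: T ∧ ¬((¬T ∨ ¬T) ∧ F)
  step 2: ¬((¬T ∨ ¬T) ∧ F)
  step 3: ¬(¬T ∨ ¬T) ∨ ¬F
  step 4: (¬¬T ∧ ¬¬T) ∨ ¬F
  step 5: ¬¬T ∨ ¬F

Answer: after 5 steps: ¬¬T ∨ ¬F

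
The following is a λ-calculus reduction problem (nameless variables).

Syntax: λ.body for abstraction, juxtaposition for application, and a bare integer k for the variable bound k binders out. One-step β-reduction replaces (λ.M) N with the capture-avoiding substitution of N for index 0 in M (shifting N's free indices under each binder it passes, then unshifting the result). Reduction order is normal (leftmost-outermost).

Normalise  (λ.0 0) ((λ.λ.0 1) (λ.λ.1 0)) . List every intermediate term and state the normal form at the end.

Answer: normal form = λ.λ.1 0  (in 7 steps)

Reduction:
  start: (λ.0 0) ((λ.λ.0 1) (λ.λ.1 0))
  step 1: (λ.λ.0 1) (λ.λ.1 0) ((λ.λ.0 1) (λ.λ.1 0))
  step 2: (λ.0 (λ.λ.1 0)) ((λ.λ.0 1) (λ.λ.1 0))
  step 3: (λ.λ.0 1) (λ.λ.1 0) (λ.λ.1 0)
  step 4: (λ.0 (λ.λ.1 0)) (λ.λ.1 0)
  step 5: (λ.λ.1 0) (λ.λ.1 0)
  step 6: λ.(λ.λ.1 0) 0
  step 7: λ.λ.1 0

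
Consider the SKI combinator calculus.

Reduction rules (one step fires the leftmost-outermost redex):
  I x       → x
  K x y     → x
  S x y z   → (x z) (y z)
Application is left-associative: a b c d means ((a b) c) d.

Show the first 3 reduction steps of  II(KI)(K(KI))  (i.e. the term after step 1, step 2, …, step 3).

  start: II(KI)(K(KI))
  →1  I(KI)(K(KI))
  →2  KI(K(KI))
  →3  I

Answer: after 3 steps: I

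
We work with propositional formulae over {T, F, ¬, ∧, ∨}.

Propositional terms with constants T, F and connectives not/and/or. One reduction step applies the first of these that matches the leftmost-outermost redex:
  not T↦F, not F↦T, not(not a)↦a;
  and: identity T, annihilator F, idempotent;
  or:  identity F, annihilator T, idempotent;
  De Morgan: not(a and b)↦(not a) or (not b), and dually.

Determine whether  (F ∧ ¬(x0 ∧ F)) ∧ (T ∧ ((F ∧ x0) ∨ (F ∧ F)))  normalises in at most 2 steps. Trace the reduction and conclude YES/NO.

Answer: YES — reaches normal form F in 2 ≤ 2 steps

Working:
  start: (F ∧ ¬(x0 ∧ F)) ∧ (T ∧ ((F ∧ x0) ∨ (F ∧ F)))
  →1  F ∧ (T ∧ ((F ∧ x0) ∨ (F ∧ F)))
  →2  F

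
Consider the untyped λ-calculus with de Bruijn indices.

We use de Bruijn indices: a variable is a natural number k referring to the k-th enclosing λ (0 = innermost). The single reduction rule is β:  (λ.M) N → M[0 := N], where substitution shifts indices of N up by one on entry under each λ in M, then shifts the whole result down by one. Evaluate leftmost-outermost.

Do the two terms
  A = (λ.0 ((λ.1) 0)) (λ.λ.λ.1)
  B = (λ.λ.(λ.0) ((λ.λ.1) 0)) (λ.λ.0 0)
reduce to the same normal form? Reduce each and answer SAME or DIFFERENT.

Term A:
  start: (λ.0 ((λ.1) 0)) (λ.λ.λ.1)
  →1  (λ.λ.λ.1) ((λ.λ.λ.λ.1) (λ.λ.λ.1))
  →2  λ.λ.1

Term B:
  start: (λ.λ.(λ.0) ((λ.λ.1) 0)) (λ.λ.0 0)
  →1  λ.(λ.0) ((λ.λ.1) 0)
  →2  λ.(λ.λ.1) 0
  →3  λ.λ.1

Answer: SAME — A ⇓ λ.λ.1, B ⇓ λ.λ.1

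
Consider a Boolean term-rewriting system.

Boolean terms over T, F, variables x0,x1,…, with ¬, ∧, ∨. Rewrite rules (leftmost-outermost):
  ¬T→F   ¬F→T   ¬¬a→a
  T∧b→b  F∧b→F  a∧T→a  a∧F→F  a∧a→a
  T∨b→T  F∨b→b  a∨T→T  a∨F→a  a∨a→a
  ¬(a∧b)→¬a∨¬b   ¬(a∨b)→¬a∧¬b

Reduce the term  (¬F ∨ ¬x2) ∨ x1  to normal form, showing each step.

Answer: normal form = T  (in 3 steps)

Derivation:
  start: (¬F ∨ ¬x2) ∨ x1
  [1] (T ∨ ¬x2) ∨ x1
  [2] T ∨ x1
  [3] T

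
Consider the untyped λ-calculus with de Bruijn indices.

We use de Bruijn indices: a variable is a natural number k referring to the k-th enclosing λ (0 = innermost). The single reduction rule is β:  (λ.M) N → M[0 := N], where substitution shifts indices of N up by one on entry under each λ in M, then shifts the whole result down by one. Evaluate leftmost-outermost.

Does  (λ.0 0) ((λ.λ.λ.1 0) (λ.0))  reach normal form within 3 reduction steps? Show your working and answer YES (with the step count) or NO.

Answer: NO — after 3 steps the term is λ.(λ.λ.λ.1 0) (λ.0) 0, not yet normal

Working:
  start: (λ.0 0) ((λ.λ.λ.1 0) (λ.0))
  →1  (λ.λ.λ.1 0) (λ.0) ((λ.λ.λ.1 0) (λ.0))
  →2  (λ.λ.1 0) ((λ.λ.λ.1 0) (λ.0))
  →3  λ.(λ.λ.λ.1 0) (λ.0) 0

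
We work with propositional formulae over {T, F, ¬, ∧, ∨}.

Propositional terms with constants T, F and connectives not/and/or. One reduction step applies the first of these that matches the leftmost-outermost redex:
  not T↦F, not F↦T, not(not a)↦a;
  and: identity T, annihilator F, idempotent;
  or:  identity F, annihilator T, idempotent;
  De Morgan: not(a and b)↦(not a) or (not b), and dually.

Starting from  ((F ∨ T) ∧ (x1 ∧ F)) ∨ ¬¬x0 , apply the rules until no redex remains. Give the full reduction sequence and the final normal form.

  start: ((F ∨ T) ∧ (x1 ∧ F)) ∨ ¬¬x0
  step 1: (T ∧ (x1 ∧ F)) ∨ ¬¬x0
  step 2: (x1 ∧ F) ∨ ¬¬x0
  step 3: F ∨ ¬¬x0
  step 4: ¬¬x0
  step 5: x0

Answer: normal form = x0  (in 5 steps)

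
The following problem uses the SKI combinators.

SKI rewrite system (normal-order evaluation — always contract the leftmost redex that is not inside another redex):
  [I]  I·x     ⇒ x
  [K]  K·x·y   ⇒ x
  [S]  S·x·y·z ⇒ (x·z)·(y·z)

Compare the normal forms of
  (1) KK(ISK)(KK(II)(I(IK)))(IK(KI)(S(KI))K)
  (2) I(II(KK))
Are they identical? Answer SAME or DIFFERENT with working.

Term A:
  start: KK(ISK)(KK(II)(I(IK)))(IK(KI)(S(KI))K)
  [1] K(KK(II)(I(IK)))(IK(KI)(S(KI))K)
  [2] KK(II)(I(IK))
  [3] K(I(IK))
  [4] K(IK)
  [5] KK

Term B:
  start: I(II(KK))
  [1] II(KK)
  [2] I(KK)
  [3] KK

Answer: SAME — A ⇓ KK, B ⇓ KK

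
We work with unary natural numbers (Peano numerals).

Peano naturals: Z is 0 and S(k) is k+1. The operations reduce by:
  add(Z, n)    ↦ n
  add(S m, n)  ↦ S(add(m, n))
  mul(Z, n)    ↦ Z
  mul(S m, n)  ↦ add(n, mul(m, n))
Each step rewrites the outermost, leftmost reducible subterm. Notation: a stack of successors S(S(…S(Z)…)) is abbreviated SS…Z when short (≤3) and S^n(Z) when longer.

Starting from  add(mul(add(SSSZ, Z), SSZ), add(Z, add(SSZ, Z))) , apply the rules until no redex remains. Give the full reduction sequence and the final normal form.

  start: add(mul(add(SSSZ, Z), SSZ), add(Z, add(SSZ, Z)))
  [1] add(mul(S(add(SSZ, Z)), SSZ), add(Z, add(SSZ, Z)))
  [2] add(add(SSZ, mul(add(SSZ, Z), SSZ)), add(Z, add(SSZ, Z)))
  [3] add(S(add(SZ, mul(add(SSZ, Z), SSZ))), add(Z, add(SSZ, Z)))
  [4] S(add(add(SZ, mul(add(SSZ, Z), SSZ)), add(Z, add(SSZ, Z))))
  [5] S(add(S(add(Z, mul(add(SSZ, Z), SSZ))), add(Z, add(SSZ, Z))))
  [6] S(S(add(add(Z, mul(add(SSZ, Z), SSZ)), add(Z, add(SSZ, Z)))))
  [7] S(S(add(mul(add(SSZ, Z), SSZ), add(Z, add(SSZ, Z)))))
  [8] S(S(add(mul(S(add(SZ, Z)), SSZ), add(Z, add(SSZ, Z)))))
  [9] S(S(add(add(SSZ, mul(add(SZ, Z), SSZ)), add(Z, add(SSZ, Z)))))
  [10] S(S(add(S(add(SZ, mul(add(SZ, Z), SSZ))), add(Z, add(SSZ, Z)))))
  [11] S(S(S(add(add(SZ, mul(add(SZ, Z), SSZ)), add(Z, add(SSZ, Z))))))
  [12] S(S(S(add(S(add(Z, mul(add(SZ, Z), SSZ))), add(Z, add(SSZ, Z))))))
  [13] S(S(S(S(add(add(Z, mul(add(SZ, Z), SSZ)), add(Z, add(SSZ, Z)))))))
  [14] S(S(S(S(add(mul(add(SZ, Z), SSZ), add(Z, add(SSZ, Z)))))))
  [15] S(S(S(S(add(mul(S(add(Z, Z)), SSZ), add(Z, add(SSZ, Z)))))))
  [16] S(S(S(S(add(add(SSZ, mul(add(Z, Z), SSZ)), add(Z, add(SSZ, Z)))))))
  [17] S(S(S(S(add(S(add(SZ, mul(add(Z, Z), SSZ))), add(Z, add(SSZ, Z)))))))
  [18] S(S(S(S(S(add(add(SZ, mul(add(Z, Z), SSZ)), add(Z, add(SSZ, Z))))))))
  [19] S(S(S(S(S(add(S(add(Z, mul(add(Z, Z), SSZ))), add(Z, add(SSZ, Z))))))))
  [20] S(S(S(S(S(S(add(add(Z, mul(add(Z, Z), SSZ)), add(Z, add(SSZ, Z)))))))))
  [21] S(S(S(S(S(S(add(mul(add(Z, Z), SSZ), add(Z, add(SSZ, Z)))))))))
  [22] S(S(S(S(S(S(add(mul(Z, SSZ), add(Z, add(SSZ, Z)))))))))
  [23] S(S(S(S(S(S(add(Z, add(Z, add(SSZ, Z)))))))))
  [24] S(S(S(S(S(S(add(Z, add(SSZ, Z))))))))
  [25] S(S(S(S(S(S(add(SSZ, Z)))))))
  [26] S(S(S(S(S(S(S(add(SZ, Z))))))))
  [27] S(S(S(S(S(S(S(S(add(Z, Z)))))))))
  [28] S^8(Z)

Answer: normal form = S^8(Z)  (in 28 steps)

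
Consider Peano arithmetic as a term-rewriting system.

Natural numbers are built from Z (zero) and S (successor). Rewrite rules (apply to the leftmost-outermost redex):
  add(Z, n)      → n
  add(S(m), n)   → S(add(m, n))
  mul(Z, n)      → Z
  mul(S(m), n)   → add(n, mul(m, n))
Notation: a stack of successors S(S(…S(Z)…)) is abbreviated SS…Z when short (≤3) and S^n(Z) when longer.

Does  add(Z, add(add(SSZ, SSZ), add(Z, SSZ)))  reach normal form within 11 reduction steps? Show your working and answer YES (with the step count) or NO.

  start: add(Z, add(add(SSZ, SSZ), add(Z, SSZ)))
  →1  add(add(SSZ, SSZ), add(Z, SSZ))
  →2  add(S(add(SZ, SSZ)), add(Z, SSZ))
  →3  S(add(add(SZ, SSZ), add(Z, SSZ)))
  →4  S(add(S(add(Z, SSZ)), add(Z, SSZ)))
  →5  S(S(add(add(Z, SSZ), add(Z, SSZ))))
  →6  S(S(add(SSZ, add(Z, SSZ))))
  →7  S(S(S(add(SZ, add(Z, SSZ)))))
  →8  S(S(S(S(add(Z, add(Z, SSZ))))))
  →9  S(S(S(S(add(Z, SSZ)))))
  →10  S^6(Z)

Answer: YES — reaches normal form S^6(Z) in 10 ≤ 11 steps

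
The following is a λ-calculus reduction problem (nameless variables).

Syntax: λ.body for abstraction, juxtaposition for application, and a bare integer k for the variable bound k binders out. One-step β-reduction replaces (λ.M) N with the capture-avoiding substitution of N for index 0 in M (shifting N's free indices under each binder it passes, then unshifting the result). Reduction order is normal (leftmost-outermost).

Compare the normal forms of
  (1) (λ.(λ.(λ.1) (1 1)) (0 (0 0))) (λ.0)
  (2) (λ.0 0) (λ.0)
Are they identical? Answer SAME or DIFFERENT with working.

Answer: SAME — A ⇓ λ.0, B ⇓ λ.0

Reduction:
Term A:
  start: (λ.(λ.(λ.1) (1 1)) (0 (0 0))) (λ.0)
  [1] (λ.(λ.1) ((λ.0) (λ.0))) ((λ.0) ((λ.0) (λ.0)))
  [2] (λ.(λ.0) ((λ.0) (λ.0))) ((λ.0) (λ.0))
  [3] (λ.0) ((λ.0) (λ.0))
  [4] (λ.0) (λ.0)
  [5] λ.0

Term B:
  start: (λ.0 0) (λ.0)
  [1] (λ.0) (λ.0)
  [2] λ.0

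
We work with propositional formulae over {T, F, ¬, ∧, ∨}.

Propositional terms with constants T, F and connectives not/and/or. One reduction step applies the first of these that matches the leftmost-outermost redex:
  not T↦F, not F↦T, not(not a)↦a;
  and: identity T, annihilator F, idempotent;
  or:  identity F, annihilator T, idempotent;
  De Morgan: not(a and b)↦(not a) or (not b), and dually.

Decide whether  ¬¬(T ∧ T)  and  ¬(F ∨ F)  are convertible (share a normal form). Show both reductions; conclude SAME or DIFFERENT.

Answer: SAME — A ⇓ T, B ⇓ T

Derivation:
Term A:
  start: ¬¬(T ∧ T)
  [1] T ∧ T
  [2] T

Term B:
  start: ¬(F ∨ F)
  [1] ¬F ∧ ¬F
  [2] ¬F
  [3] T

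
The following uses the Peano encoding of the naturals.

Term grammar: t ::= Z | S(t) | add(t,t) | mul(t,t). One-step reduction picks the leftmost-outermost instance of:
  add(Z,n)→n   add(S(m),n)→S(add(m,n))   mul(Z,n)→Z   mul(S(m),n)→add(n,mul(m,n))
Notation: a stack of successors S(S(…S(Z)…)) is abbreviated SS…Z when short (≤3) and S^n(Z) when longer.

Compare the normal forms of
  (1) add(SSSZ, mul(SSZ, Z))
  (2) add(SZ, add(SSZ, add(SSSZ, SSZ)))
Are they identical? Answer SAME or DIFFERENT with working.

Term A:
  start: add(SSSZ, mul(SSZ, Z))
  [1] S(add(SSZ, mul(SSZ, Z)))
  [2] S(S(add(SZ, mul(SSZ, Z))))
  [3] S(S(S(add(Z, mul(SSZ, Z)))))
  [4] S(S(S(mul(SSZ, Z))))
  [5] S(S(S(add(Z, mul(SZ, Z)))))
  [6] S(S(S(mul(SZ, Z))))
  [7] S(S(S(add(Z, mul(Z, Z)))))
  [8] S(S(S(mul(Z, Z))))
  [9] SSSZ

Term B:
  start: add(SZ, add(SSZ, add(SSSZ, SSZ)))
  [1] S(add(Z, add(SSZ, add(SSSZ, SSZ))))
  [2] S(add(SSZ, add(SSSZ, SSZ)))
  [3] S(S(add(SZ, add(SSSZ, SSZ))))
  [4] S(S(S(add(Z, add(SSSZ, SSZ)))))
  [5] S(S(S(add(SSSZ, SSZ))))
  [6] S(S(S(S(add(SSZ, SSZ)))))
  [7] S(S(S(S(S(add(SZ, SSZ))))))
  [8] S(S(S(S(S(S(add(Z, SSZ)))))))
  [9] S^8(Z)

Answer: DIFFERENT — A ⇓ SSSZ, B ⇓ S^8(Z)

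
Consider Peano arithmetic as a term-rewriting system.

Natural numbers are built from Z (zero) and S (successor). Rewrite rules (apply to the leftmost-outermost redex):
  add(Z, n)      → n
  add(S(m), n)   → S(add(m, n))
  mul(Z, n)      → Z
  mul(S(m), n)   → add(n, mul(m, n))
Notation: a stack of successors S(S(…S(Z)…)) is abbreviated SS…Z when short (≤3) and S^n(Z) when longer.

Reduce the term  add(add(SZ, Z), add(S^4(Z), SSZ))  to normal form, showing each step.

  start: add(add(SZ, Z), add(S^4(Z), SSZ))
  step 1: add(S(add(Z, Z)), add(S^4(Z), SSZ))
  step 2: S(add(add(Z, Z), add(S^4(Z), SSZ)))
  step 3: S(add(Z, add(S^4(Z), SSZ)))
  step 4: S(add(S^4(Z), SSZ))
  step 5: S(S(add(SSSZ, SSZ)))
  step 6: S(S(S(add(SSZ, SSZ))))
  step 7: S(S(S(S(add(SZ, SSZ)))))
  step 8: S(S(S(S(S(add(Z, SSZ))))))
  step 9: S^7(Z)

Answer: normal form = S^7(Z)  (in 9 steps)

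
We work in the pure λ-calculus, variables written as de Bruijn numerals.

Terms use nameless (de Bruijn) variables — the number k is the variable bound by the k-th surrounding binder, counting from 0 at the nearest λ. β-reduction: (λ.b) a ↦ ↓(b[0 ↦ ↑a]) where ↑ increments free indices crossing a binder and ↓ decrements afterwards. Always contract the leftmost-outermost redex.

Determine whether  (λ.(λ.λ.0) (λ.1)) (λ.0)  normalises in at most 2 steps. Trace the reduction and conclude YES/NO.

Answer: YES — reaches normal form λ.0 in 2 ≤ 2 steps

Derivation:
  start: (λ.(λ.λ.0) (λ.1)) (λ.0)
  →1  (λ.λ.0) (λ.λ.0)
  →2  λ.0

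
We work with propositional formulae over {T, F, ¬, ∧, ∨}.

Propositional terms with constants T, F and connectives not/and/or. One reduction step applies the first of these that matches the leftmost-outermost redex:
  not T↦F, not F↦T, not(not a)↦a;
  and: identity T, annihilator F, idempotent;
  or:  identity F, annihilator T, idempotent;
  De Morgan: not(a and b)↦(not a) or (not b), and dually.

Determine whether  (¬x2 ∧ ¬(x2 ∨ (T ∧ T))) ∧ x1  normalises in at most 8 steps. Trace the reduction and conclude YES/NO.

  start: (¬x2 ∧ ¬(x2 ∨ (T ∧ T))) ∧ x1
  →1  (¬x2 ∧ (¬x2 ∧ ¬(T ∧ T))) ∧ x1
  →2  (¬x2 ∧ (¬x2 ∧ (¬T ∨ ¬T))) ∧ x1
  →3  (¬x2 ∧ (¬x2 ∧ ¬T)) ∧ x1
  →4  (¬x2 ∧ (¬x2 ∧ F)) ∧ x1
  →5  (¬x2 ∧ F) ∧ x1
  →6  F ∧ x1
  →7  F

Answer: YES — reaches normal form F in 7 ≤ 8 steps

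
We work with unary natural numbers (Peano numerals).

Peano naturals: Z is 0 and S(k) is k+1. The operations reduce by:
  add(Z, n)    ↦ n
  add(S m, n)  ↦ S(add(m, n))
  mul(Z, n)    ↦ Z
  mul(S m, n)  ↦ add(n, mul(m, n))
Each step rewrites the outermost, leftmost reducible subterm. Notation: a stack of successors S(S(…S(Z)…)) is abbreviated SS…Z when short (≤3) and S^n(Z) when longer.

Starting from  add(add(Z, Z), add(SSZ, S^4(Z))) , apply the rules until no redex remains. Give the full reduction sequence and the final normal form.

  start: add(add(Z, Z), add(SSZ, S^4(Z)))
  [1] add(Z, add(SSZ, S^4(Z)))
  [2] add(SSZ, S^4(Z))
  [3] S(add(SZ, S^4(Z)))
  [4] S(S(add(Z, S^4(Z))))
  [5] S^6(Z)

Answer: normal form = S^6(Z)  (in 5 steps)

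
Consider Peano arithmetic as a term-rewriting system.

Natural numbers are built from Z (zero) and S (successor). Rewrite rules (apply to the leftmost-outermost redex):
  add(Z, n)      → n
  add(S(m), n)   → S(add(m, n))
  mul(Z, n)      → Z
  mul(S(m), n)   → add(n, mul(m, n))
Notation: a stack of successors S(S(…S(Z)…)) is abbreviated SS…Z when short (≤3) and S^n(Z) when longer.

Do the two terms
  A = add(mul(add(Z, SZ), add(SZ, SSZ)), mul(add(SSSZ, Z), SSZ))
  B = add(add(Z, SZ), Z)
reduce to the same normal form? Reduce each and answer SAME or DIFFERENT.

Term A:
  start: add(mul(add(Z, SZ), add(SZ, SSZ)), mul(add(SSSZ, Z), SSZ))
  →1  add(mul(SZ, add(SZ, SSZ)), mul(add(SSSZ, Z), SSZ))
  →2  add(add(add(SZ, SSZ), mul(Z, add(SZ, SSZ))), mul(add(SSSZ, Z), SSZ))
  →3  add(add(S(add(Z, SSZ)), mul(Z, add(SZ, SSZ))), mul(add(SSSZ, Z), SSZ))
  →4  add(S(add(add(Z, SSZ), mul(Z, add(SZ, SSZ)))), mul(add(SSSZ, Z), SSZ))
  →5  S(add(add(add(Z, SSZ), mul(Z, add(SZ, SSZ))), mul(add(SSSZ, Z), SSZ)))
  →6  S(add(add(SSZ, mul(Z, add(SZ, SSZ))), mul(add(SSSZ, Z), SSZ)))
  →7  S(add(S(add(SZ, mul(Z, add(SZ, SSZ)))), mul(add(SSSZ, Z), SSZ)))
  →8  S(S(add(add(SZ, mul(Z, add(SZ, SSZ))), mul(add(SSSZ, Z), SSZ))))
  →9  S(S(add(S(add(Z, mul(Z, add(SZ, SSZ)))), mul(add(SSSZ, Z), SSZ))))
  →10  S(S(S(add(add(Z, mul(Z, add(SZ, SSZ))), mul(add(SSSZ, Z), SSZ)))))
  →11  S(S(S(add(mul(Z, add(SZ, SSZ)), mul(add(SSSZ, Z), SSZ)))))
  →12  S(S(S(add(Z, mul(add(SSSZ, Z), SSZ)))))
  →13  S(S(S(mul(add(SSSZ, Z), SSZ))))
  →14  S(S(S(mul(S(add(SSZ, Z)), SSZ))))
  →15  S(S(S(add(SSZ, mul(add(SSZ, Z), SSZ)))))
  →16  S(S(S(S(add(SZ, mul(add(SSZ, Z), SSZ))))))
  →17  S(S(S(S(S(add(Z, mul(add(SSZ, Z), SSZ)))))))
  →18  S(S(S(S(S(mul(add(SSZ, Z), SSZ))))))
  →19  S(S(S(S(S(mul(S(add(SZ, Z)), SSZ))))))
  →20  S(S(S(S(S(add(SSZ, mul(add(SZ, Z), SSZ)))))))
  →21  S(S(S(S(S(S(add(SZ, mul(add(SZ, Z), SSZ))))))))
  →22  S(S(S(S(S(S(S(add(Z, mul(add(SZ, Z), SSZ)))))))))
  →23  S(S(S(S(S(S(S(mul(add(SZ, Z), SSZ))))))))
  →24  S(S(S(S(S(S(S(mul(S(add(Z, Z)), SSZ))))))))
  →25  S(S(S(S(S(S(S(add(SSZ, mul(add(Z, Z), SSZ)))))))))
  →26  S(S(S(S(S(S(S(S(add(SZ, mul(add(Z, Z), SSZ))))))))))
  →27  S(S(S(S(S(S(S(S(S(add(Z, mul(add(Z, Z), SSZ)))))))))))
  →28  S(S(S(S(S(S(S(S(S(mul(add(Z, Z), SSZ))))))))))
  →29  S(S(S(S(S(S(S(S(S(mul(Z, SSZ))))))))))
  →30  S^9(Z)

Term B:
  start: add(add(Z, SZ), Z)
  →1  add(SZ, Z)
  →2  S(add(Z, Z))
  →3  SZ

Answer: DIFFERENT — A ⇓ S^9(Z), B ⇓ SZ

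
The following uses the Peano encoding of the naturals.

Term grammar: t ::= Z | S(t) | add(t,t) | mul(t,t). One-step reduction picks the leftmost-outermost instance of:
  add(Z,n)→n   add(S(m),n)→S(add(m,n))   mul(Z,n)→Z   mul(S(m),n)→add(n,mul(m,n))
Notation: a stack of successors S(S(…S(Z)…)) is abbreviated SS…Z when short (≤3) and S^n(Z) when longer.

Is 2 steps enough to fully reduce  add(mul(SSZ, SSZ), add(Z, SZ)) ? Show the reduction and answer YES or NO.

  start: add(mul(SSZ, SSZ), add(Z, SZ))
  step 1: add(add(SSZ, mul(SZ, SSZ)), add(Z, SZ))
  step 2: add(S(add(SZ, mul(SZ, SSZ))), add(Z, SZ))

Answer: NO — after 2 steps the term is add(S(add(SZ, mul(SZ, SSZ))), add(Z, SZ)), not yet normal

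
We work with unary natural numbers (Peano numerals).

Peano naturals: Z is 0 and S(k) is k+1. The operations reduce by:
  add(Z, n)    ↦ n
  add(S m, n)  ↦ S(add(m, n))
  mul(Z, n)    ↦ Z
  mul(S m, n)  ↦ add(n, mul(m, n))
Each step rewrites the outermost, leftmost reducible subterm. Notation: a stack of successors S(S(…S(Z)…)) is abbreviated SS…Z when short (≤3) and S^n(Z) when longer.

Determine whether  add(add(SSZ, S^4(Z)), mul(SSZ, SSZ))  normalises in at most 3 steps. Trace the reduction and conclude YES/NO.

  start: add(add(SSZ, S^4(Z)), mul(SSZ, SSZ))
  →1  add(S(add(SZ, S^4(Z))), mul(SSZ, SSZ))
  →2  S(add(add(SZ, S^4(Z)), mul(SSZ, SSZ)))
  →3  S(add(S(add(Z, S^4(Z))), mul(SSZ, SSZ)))

Answer: NO — after 3 steps the term is S(add(S(add(Z, S^4(Z))), mul(SSZ, SSZ))), not yet normal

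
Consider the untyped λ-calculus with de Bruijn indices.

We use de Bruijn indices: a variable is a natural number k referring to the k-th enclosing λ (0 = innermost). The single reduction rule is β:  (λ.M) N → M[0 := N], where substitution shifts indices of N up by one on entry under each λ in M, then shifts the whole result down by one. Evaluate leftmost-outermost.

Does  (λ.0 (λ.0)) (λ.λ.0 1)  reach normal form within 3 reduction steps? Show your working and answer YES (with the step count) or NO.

  start: (λ.0 (λ.0)) (λ.λ.0 1)
  →1  (λ.λ.0 1) (λ.0)
  →2  λ.0 (λ.0)

Answer: YES — reaches normal form λ.0 (λ.0) in 2 ≤ 3 steps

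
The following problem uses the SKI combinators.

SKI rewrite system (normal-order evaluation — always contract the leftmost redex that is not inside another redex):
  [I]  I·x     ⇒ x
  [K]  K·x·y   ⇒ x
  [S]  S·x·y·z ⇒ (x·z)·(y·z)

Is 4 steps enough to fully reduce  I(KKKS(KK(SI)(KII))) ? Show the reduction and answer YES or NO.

  start: I(KKKS(KK(SI)(KII)))
  [1] KKKS(KK(SI)(KII))
  [2] KS(KK(SI)(KII))
  [3] S

Answer: YES — reaches normal form S in 3 ≤ 4 steps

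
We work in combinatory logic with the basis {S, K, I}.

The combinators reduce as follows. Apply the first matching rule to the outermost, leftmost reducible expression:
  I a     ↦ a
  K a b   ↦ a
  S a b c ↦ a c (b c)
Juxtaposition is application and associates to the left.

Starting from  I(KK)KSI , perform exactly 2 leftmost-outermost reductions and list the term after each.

  start: I(KK)KSI
  →1  KKKSI
  →2  KSI

Answer: after 2 steps: KSI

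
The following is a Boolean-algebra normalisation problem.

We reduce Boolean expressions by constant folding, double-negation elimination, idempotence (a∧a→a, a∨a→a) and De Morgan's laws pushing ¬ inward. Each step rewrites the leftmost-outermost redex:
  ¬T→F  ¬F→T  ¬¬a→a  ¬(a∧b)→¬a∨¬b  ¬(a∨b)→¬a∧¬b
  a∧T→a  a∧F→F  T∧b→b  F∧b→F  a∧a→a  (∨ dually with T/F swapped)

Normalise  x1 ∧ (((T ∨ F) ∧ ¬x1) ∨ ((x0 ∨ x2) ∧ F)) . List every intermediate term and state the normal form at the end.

Answer: normal form = x1 ∧ ¬x1  (in 4 steps)

Working:
  start: x1 ∧ (((T ∨ F) ∧ ¬x1) ∨ ((x0 ∨ x2) ∧ F))
  [1] x1 ∧ ((T ∧ ¬x1) ∨ ((x0 ∨ x2) ∧ F))
  [2] x1 ∧ (¬x1 ∨ ((x0 ∨ x2) ∧ F))
  [3] x1 ∧ (¬x1 ∨ F)
  [4] x1 ∧ ¬x1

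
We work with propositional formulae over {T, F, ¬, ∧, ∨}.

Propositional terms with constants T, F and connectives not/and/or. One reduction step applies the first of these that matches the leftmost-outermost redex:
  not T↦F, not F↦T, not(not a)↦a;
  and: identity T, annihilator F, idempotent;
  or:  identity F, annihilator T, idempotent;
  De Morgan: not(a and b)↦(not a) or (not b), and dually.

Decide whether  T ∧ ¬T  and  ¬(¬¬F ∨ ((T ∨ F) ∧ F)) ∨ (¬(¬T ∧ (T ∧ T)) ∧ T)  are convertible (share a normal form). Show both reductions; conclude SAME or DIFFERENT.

Answer: DIFFERENT — A ⇓ F, B ⇓ T

Derivation:
Term A:
  start: T ∧ ¬T
  →1  ¬T
  →2  F

Term B:
  start: ¬(¬¬F ∨ ((T ∨ F) ∧ F)) ∨ (¬(¬T ∧ (T ∧ T)) ∧ T)
  →1  (¬¬¬F ∧ ¬((T ∨ F) ∧ F)) ∨ (¬(¬T ∧ (T ∧ T)) ∧ T)
  →2  (¬F ∧ ¬((T ∨ F) ∧ F)) ∨ (¬(¬T ∧ (T ∧ T)) ∧ T)
  →3  (T ∧ ¬((T ∨ F) ∧ F)) ∨ (¬(¬T ∧ (T ∧ T)) ∧ T)
  →4  ¬((T ∨ F) ∧ F) ∨ (¬(¬T ∧ (T ∧ T)) ∧ T)
  →5  (¬(T ∨ F) ∨ ¬F) ∨ (¬(¬T ∧ (T ∧ T)) ∧ T)
  →6  ((¬T ∧ ¬F) ∨ ¬F) ∨ (¬(¬T ∧ (T ∧ T)) ∧ T)
  →7  ((F ∧ ¬F) ∨ ¬F) ∨ (¬(¬T ∧ (T ∧ T)) ∧ T)
  →8  (F ∨ ¬F) ∨ (¬(¬T ∧ (T ∧ T)) ∧ T)
  →9  ¬F ∨ (¬(¬T ∧ (T ∧ T)) ∧ T)
  →10  T ∨ (¬(¬T ∧ (T ∧ T)) ∧ T)
  →11  T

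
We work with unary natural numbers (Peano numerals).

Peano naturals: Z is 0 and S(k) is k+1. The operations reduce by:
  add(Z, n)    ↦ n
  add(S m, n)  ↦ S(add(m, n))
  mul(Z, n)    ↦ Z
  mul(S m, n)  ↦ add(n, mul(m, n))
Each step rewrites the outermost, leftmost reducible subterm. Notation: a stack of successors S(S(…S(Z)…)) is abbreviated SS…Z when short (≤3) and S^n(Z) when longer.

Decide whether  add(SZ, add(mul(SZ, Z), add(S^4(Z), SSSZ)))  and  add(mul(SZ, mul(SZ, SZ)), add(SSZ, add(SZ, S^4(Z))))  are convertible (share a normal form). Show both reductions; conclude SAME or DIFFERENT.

Term A:
  start: add(SZ, add(mul(SZ, Z), add(S^4(Z), SSSZ)))
  [1] S(add(Z, add(mul(SZ, Z), add(S^4(Z), SSSZ))))
  [2] S(add(mul(SZ, Z), add(S^4(Z), SSSZ)))
  [3] S(add(add(Z, mul(Z, Z)), add(S^4(Z), SSSZ)))
  [4] S(add(mul(Z, Z), add(S^4(Z), SSSZ)))
  [5] S(add(Z, add(S^4(Z), SSSZ)))
  [6] S(add(S^4(Z), SSSZ))
  [7] S(S(add(SSSZ, SSSZ)))
  [8] S(S(S(add(SSZ, SSSZ))))
  [9] S(S(S(S(add(SZ, SSSZ)))))
  [10] S(S(S(S(S(add(Z, SSSZ))))))
  [11] S^8(Z)

Term B:
  start: add(mul(SZ, mul(SZ, SZ)), add(SSZ, add(SZ, S^4(Z))))
  [1] add(add(mul(SZ, SZ), mul(Z, mul(SZ, SZ))), add(SSZ, add(SZ, S^4(Z))))
  [2] add(add(add(SZ, mul(Z, SZ)), mul(Z, mul(SZ, SZ))), add(SSZ, add(SZ, S^4(Z))))
  [3] add(add(S(add(Z, mul(Z, SZ))), mul(Z, mul(SZ, SZ))), add(SSZ, add(SZ, S^4(Z))))
  [4] add(S(add(add(Z, mul(Z, SZ)), mul(Z, mul(SZ, SZ)))), add(SSZ, add(SZ, S^4(Z))))
  [5] S(add(add(add(Z, mul(Z, SZ)), mul(Z, mul(SZ, SZ))), add(SSZ, add(SZ, S^4(Z)))))
  [6] S(add(add(mul(Z, SZ), mul(Z, mul(SZ, SZ))), add(SSZ, add(SZ, S^4(Z)))))
  [7] S(add(add(Z, mul(Z, mul(SZ, SZ))), add(SSZ, add(SZ, S^4(Z)))))
  [8] S(add(mul(Z, mul(SZ, SZ)), add(SSZ, add(SZ, S^4(Z)))))
  [9] S(add(Z, add(SSZ, add(SZ, S^4(Z)))))
  [10] S(add(SSZ, add(SZ, S^4(Z))))
  [11] S(S(add(SZ, add(SZ, S^4(Z)))))
  [12] S(S(S(add(Z, add(SZ, S^4(Z))))))
  [13] S(S(S(add(SZ, S^4(Z)))))
  [14] S(S(S(S(add(Z, S^4(Z))))))
  [15] S^8(Z)

Answer: SAME — A ⇓ S^8(Z), B ⇓ S^8(Z)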